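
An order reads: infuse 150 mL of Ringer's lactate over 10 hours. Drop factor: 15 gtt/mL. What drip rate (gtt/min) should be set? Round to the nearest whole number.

4 gtt/min

150 mL ÷ (10 hr × 60 = 600 min) = 0.25 mL/min
0.25 mL/min × 15 gtt/mL = 3.75 gtt/min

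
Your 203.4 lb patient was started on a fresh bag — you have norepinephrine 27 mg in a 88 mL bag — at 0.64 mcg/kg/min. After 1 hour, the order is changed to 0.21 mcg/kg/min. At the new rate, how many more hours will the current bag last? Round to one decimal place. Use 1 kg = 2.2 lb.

20.1 hours

Initial rate:
Weight = 203.4 lb ÷ 2.2 lb/kg = 92.45455 kg
Dose = 0.64 mcg/kg/min × 92.45455 kg = 59.17091 mcg/min
59.17091 mcg/min × 60 min/hr = 3550.255 mcg/hr
Concentration = 27 mg ÷ 88 mL = 0.3068182 mg/mL = 306.8182 mcg/mL
Rate = 3550.255 mcg/hr ÷ 306.8182 mcg/mL = 11.5712 mL/hr
Volume infused so far = 11.5712 mL/hr × 1 hr = 11.5712 mL
Volume remaining = 88 − 11.5712 = 76.4288 mL
New rate:
Dose = 0.21 mcg/kg/min × 92.45455 kg = 19.41545 mcg/min
19.41545 mcg/min × 60 min/hr = 1164.927 mcg/hr
Rate = 1164.927 mcg/hr ÷ 306.8182 mcg/mL = 3.7968 mL/hr
Time remaining = 76.4288 mL ÷ 3.7968 mL/hr = 20.12979 hr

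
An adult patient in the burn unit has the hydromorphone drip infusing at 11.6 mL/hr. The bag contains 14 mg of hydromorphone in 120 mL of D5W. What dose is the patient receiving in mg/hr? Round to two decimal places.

1.35 mg/hr

Concentration = 14 mg ÷ 120 mL = 0.1166667 mg/mL
Drug rate = 11.6 mL/hr × 0.1166667 mg/mL = 1.353333 mg/hr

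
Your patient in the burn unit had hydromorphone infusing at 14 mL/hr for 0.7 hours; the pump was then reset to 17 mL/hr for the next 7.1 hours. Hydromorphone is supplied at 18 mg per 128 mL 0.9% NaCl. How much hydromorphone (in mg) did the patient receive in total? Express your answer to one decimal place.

Concentration = 18 mg ÷ 128 mL = 0.140625 mg/mL
Stage 1: 14 mL/hr × 0.7 hr = 9.8 mL → 9.8 mL × 0.140625 mg/mL = 1.378125 mg
Stage 2: 17 mL/hr × 7.1 hr = 120.7 mL → 120.7 mL × 0.140625 mg/mL = 16.97344 mg
Total = 1.378125 + 16.97344 = 18.35156 mg

18.4 mg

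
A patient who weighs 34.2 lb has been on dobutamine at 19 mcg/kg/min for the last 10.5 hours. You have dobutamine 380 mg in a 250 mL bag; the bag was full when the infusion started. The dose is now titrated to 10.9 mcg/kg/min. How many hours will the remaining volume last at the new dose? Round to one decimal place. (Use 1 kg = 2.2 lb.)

19.1 hours

Initial rate:
Weight = 34.2 lb ÷ 2.2 lb/kg = 15.54545 kg
Dose = 19 mcg/kg/min × 15.54545 kg = 295.3636 mcg/min
295.3636 mcg/min × 60 min/hr = 17721.82 mcg/hr
Concentration = 380 mg ÷ 250 mL = 1.52 mg/mL = 1520 mcg/mL
Rate = 17721.82 mcg/hr ÷ 1520 mcg/mL = 11.65909 mL/hr
Volume infused so far = 11.65909 mL/hr × 10.5 hr = 122.4205 mL
Volume remaining = 250 − 122.4205 = 127.5795 mL
New rate:
Dose = 10.9 mcg/kg/min × 15.54545 kg = 169.4455 mcg/min
169.4455 mcg/min × 60 min/hr = 10166.73 mcg/hr
Rate = 10166.73 mcg/hr ÷ 1520 mcg/mL = 6.688636 mL/hr
Time remaining = 127.5795 mL ÷ 6.688636 mL/hr = 19.07407 hr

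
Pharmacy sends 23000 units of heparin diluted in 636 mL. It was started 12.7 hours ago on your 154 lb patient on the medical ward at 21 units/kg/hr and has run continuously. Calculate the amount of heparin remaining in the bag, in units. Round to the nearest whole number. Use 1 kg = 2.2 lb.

Weight = 154 lb ÷ 2.2 lb/kg = 70 kg
Dose = 21 units/kg/hr × 70 kg = 1470 units/hr
Concentration = 23000 units ÷ 636 mL = 36.16352 units/mL
Rate = 1470 units/hr ÷ 36.16352 units/mL = 40.6487 mL/hr
Volume infused = 40.6487 mL/hr × 12.7 hr = 516.2384 mL
Volume remaining = 636 − 516.2384 = 119.7616 mL
Drug remaining = 119.7616 mL × 36.16352 units/mL = 4331 units

4331 units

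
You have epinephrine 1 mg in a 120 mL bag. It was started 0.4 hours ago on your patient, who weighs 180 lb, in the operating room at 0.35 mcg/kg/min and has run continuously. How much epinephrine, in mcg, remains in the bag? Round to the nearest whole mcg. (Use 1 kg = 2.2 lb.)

313 mcg

Weight = 180 lb ÷ 2.2 lb/kg = 81.81818 kg
Dose = 0.35 mcg/kg/min × 81.81818 kg = 28.63636 mcg/min
28.63636 mcg/min × 60 min/hr = 1718.182 mcg/hr
Concentration = 1 mg ÷ 120 mL = 0.008333333 mg/mL = 8.333333 mcg/mL
Rate = 1718.182 mcg/hr ÷ 8.333333 mcg/mL = 206.1818 mL/hr
Volume infused = 206.1818 mL/hr × 0.4 hr = 82.47273 mL
Volume remaining = 120 − 82.47273 = 37.52727 mL
Drug remaining = 37.52727 mL × 8.333333 mcg/mL = 312.7273 mcg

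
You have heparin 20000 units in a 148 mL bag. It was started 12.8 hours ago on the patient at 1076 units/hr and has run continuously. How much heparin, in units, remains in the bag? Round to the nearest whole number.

6227 units

Concentration = 20000 units ÷ 148 mL = 135.1351 units/mL
Rate = 1076 units/hr ÷ 135.1351 units/mL = 7.9624 mL/hr
Volume infused = 7.9624 mL/hr × 12.8 hr = 101.9187 mL
Volume remaining = 148 − 101.9187 = 46.08128 mL
Drug remaining = 46.08128 mL × 135.1351 units/mL = 6227.2 units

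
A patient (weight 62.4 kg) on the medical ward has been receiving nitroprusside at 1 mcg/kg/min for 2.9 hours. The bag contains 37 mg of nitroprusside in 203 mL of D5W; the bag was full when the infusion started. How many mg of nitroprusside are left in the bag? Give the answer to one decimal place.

Dose = 1 mcg/kg/min × 62.4 kg = 62.4 mcg/min
62.4 mcg/min × 60 min/hr = 3744 mcg/hr
Concentration = 37 mg ÷ 203 mL = 0.182266 mg/mL = 182.266 mcg/mL
Rate = 3744 mcg/hr ÷ 182.266 mcg/mL = 20.54141 mL/hr
Volume infused = 20.54141 mL/hr × 2.9 hr = 59.57008 mL
Volume remaining = 203 − 59.57008 = 143.4299 mL
Drug remaining = 143.4299 mL × 182.266 mcg/mL = 26142.4 mcg = 26.1424 mg

26.1 mg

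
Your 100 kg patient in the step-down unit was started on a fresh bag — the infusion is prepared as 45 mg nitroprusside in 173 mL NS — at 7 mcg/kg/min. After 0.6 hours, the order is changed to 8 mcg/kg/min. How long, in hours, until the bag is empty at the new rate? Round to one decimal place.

0.4 hours

Initial rate:
Dose = 7 mcg/kg/min × 100 kg = 700 mcg/min
700 mcg/min × 60 min/hr = 42000 mcg/hr
Concentration = 45 mg ÷ 173 mL = 0.2601156 mg/mL = 260.1156 mcg/mL
Rate = 42000 mcg/hr ÷ 260.1156 mcg/mL = 161.4667 mL/hr
Volume infused so far = 161.4667 mL/hr × 0.6 hr = 96.88 mL
Volume remaining = 173 − 96.88 = 76.12 mL
New rate:
Dose = 8 mcg/kg/min × 100 kg = 800 mcg/min
800 mcg/min × 60 min/hr = 48000 mcg/hr
Rate = 48000 mcg/hr ÷ 260.1156 mcg/mL = 184.5333 mL/hr
Time remaining = 76.12 mL ÷ 184.5333 mL/hr = 0.4125 hr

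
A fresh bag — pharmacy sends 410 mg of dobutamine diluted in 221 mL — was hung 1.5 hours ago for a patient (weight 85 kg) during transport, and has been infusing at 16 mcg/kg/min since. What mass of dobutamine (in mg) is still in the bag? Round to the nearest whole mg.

Dose = 16 mcg/kg/min × 85 kg = 1360 mcg/min
1360 mcg/min × 60 min/hr = 81600 mcg/hr
Concentration = 410 mg ÷ 221 mL = 1.855204 mg/mL = 1855.204 mcg/mL
Rate = 81600 mcg/hr ÷ 1855.204 mcg/mL = 43.98439 mL/hr
Volume infused = 43.98439 mL/hr × 1.5 hr = 65.97659 mL
Volume remaining = 221 − 65.97659 = 155.0234 mL
Drug remaining = 155.0234 mL × 1855.204 mcg/mL = 287600 mcg = 287.6 mg

288 mg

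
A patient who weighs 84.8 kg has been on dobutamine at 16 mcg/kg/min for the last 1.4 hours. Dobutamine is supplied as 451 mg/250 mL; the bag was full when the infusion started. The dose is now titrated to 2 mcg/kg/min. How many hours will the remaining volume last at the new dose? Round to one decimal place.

Initial rate:
Dose = 16 mcg/kg/min × 84.8 kg = 1356.8 mcg/min
1356.8 mcg/min × 60 min/hr = 81408 mcg/hr
Concentration = 451 mg ÷ 250 mL = 1.804 mg/mL = 1804 mcg/mL
Rate = 81408 mcg/hr ÷ 1804 mcg/mL = 45.12639 mL/hr
Volume infused so far = 45.12639 mL/hr × 1.4 hr = 63.17694 mL
Volume remaining = 250 − 63.17694 = 186.8231 mL
New rate:
Dose = 2 mcg/kg/min × 84.8 kg = 169.6 mcg/min
169.6 mcg/min × 60 min/hr = 10176 mcg/hr
Rate = 10176 mcg/hr ÷ 1804 mcg/mL = 5.640798 mL/hr
Time remaining = 186.8231 mL ÷ 5.640798 mL/hr = 33.11997 hr

33.1 hours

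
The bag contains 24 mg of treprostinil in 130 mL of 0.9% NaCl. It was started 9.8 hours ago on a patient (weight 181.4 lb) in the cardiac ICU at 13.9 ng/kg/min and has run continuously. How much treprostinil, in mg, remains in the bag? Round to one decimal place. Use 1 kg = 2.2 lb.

Weight = 181.4 lb ÷ 2.2 lb/kg = 82.45455 kg
Dose = 13.9 ng/kg/min × 82.45455 kg = 1146.118 ng/min
1146.118 ng/min × 60 min/hr = 68767.09 ng/hr
Concentration = 24 mg ÷ 130 mL = 0.1846154 mg/mL = 184615.4 ng/mL
Rate = 68767.09 ng/hr ÷ 184615.4 ng/mL = 0.3724884 mL/hr
Volume infused = 0.3724884 mL/hr × 9.8 hr = 3.650386 mL
Volume remaining = 130 − 3.650386 = 126.3496 mL
Drug remaining = 126.3496 mL × 184615.4 ng/mL = 23326083 ng = 23.32608 mg

23.3 mg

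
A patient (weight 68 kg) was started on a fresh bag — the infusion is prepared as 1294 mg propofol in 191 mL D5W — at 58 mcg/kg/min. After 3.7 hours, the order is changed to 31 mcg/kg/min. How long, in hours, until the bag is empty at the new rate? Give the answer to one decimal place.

3.3 hours

Initial rate:
Dose = 58 mcg/kg/min × 68 kg = 3944 mcg/min
3944 mcg/min × 60 min/hr = 236640 mcg/hr
Concentration = 1294 mg ÷ 191 mL = 6.774869 mg/mL = 6774.869 mcg/mL
Rate = 236640 mcg/hr ÷ 6774.869 mcg/mL = 34.92909 mL/hr
Volume infused so far = 34.92909 mL/hr × 3.7 hr = 129.2376 mL
Volume remaining = 191 − 129.2376 = 61.76237 mL
New rate:
Dose = 31 mcg/kg/min × 68 kg = 2108 mcg/min
2108 mcg/min × 60 min/hr = 126480 mcg/hr
Rate = 126480 mcg/hr ÷ 6774.869 mcg/mL = 18.669 mL/hr
Time remaining = 61.76237 mL ÷ 18.669 mL/hr = 3.308286 hr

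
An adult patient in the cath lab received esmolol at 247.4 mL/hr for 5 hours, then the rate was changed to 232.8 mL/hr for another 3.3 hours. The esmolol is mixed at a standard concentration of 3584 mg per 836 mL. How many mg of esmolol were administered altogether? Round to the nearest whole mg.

Concentration = 3584 mg ÷ 836 mL = 4.287081 mg/mL
Stage 1: 247.4 mL/hr × 5 hr = 1237 mL → 1237 mL × 4.287081 mg/mL = 5303.12 mg
Stage 2: 232.8 mL/hr × 3.3 hr = 768.24 mL → 768.24 mL × 4.287081 mg/mL = 3293.507 mg
Total = 5303.12 + 3293.507 = 8596.627 mg

8597 mg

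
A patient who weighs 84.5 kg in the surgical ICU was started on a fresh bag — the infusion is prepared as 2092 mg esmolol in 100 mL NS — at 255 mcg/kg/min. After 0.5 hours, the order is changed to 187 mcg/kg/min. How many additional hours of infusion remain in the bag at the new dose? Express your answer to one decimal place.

1.5 hours

Initial rate:
Dose = 255 mcg/kg/min × 84.5 kg = 21547.5 mcg/min
21547.5 mcg/min × 60 min/hr = 1292850 mcg/hr
Concentration = 2092 mg ÷ 100 mL = 20.92 mg/mL = 20920 mcg/mL
Rate = 1292850 mcg/hr ÷ 20920 mcg/mL = 61.79971 mL/hr
Volume infused so far = 61.79971 mL/hr × 0.5 hr = 30.89986 mL
Volume remaining = 100 − 30.89986 = 69.10014 mL
New rate:
Dose = 187 mcg/kg/min × 84.5 kg = 15801.5 mcg/min
15801.5 mcg/min × 60 min/hr = 948090 mcg/hr
Rate = 948090 mcg/hr ÷ 20920 mcg/mL = 45.31979 mL/hr
Time remaining = 69.10014 mL ÷ 45.31979 mL/hr = 1.524723 hr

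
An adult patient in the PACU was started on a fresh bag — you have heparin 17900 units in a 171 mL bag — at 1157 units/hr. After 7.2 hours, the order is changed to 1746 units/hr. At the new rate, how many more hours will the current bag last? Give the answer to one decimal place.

Initial rate:
Concentration = 17900 units ÷ 171 mL = 104.6784 units/mL
Rate = 1157 units/hr ÷ 104.6784 units/mL = 11.05291 mL/hr
Volume infused so far = 11.05291 mL/hr × 7.2 hr = 79.58092 mL
Volume remaining = 171 − 79.58092 = 91.41908 mL
New rate:
Rate = 1746 units/hr ÷ 104.6784 units/mL = 16.67966 mL/hr
Time remaining = 91.41908 mL ÷ 16.67966 mL/hr = 5.480871 hr

5.5 hours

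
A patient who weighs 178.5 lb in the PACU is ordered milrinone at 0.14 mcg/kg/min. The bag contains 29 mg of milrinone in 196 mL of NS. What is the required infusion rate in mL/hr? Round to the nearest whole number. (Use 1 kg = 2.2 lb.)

Weight = 178.5 lb ÷ 2.2 lb/kg = 81.13636 kg
Dose = 0.14 mcg/kg/min × 81.13636 kg = 11.35909 mcg/min
11.35909 mcg/min × 60 min/hr = 681.5455 mcg/hr
Concentration = 29 mg ÷ 196 mL = 0.1479592 mg/mL = 147.9592 mcg/mL
Rate = 681.5455 mcg/hr ÷ 147.9592 mcg/mL = 4.606307 mL/hr

5 mL/hr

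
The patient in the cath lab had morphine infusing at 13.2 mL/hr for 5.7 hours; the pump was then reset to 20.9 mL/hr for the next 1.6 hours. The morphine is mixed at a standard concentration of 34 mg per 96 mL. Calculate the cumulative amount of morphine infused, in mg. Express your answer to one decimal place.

Concentration = 34 mg ÷ 96 mL = 0.3541667 mg/mL
Stage 1: 13.2 mL/hr × 5.7 hr = 75.24 mL → 75.24 mL × 0.3541667 mg/mL = 26.6475 mg
Stage 2: 20.9 mL/hr × 1.6 hr = 33.44 mL → 33.44 mL × 0.3541667 mg/mL = 11.84333 mg
Total = 26.6475 + 11.84333 = 38.49083 mg

38.5 mg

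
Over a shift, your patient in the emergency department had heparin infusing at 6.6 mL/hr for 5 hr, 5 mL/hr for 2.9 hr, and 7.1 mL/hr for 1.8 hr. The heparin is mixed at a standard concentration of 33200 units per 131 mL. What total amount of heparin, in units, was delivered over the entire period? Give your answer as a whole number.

15277 units

Concentration = 33200 units ÷ 131 mL = 253.4351 units/mL
Stage 1: 6.6 mL/hr × 5 hr = 33 mL → 33 mL × 253.4351 units/mL = 8363.359 units
Stage 2: 5 mL/hr × 2.9 hr = 14.5 mL → 14.5 mL × 253.4351 units/mL = 3674.809 units
Stage 3: 7.1 mL/hr × 1.8 hr = 12.78 mL → 12.78 mL × 253.4351 units/mL = 3238.901 units
Total = 8363.359 + 3674.809 + 3238.901 = 15277.07 units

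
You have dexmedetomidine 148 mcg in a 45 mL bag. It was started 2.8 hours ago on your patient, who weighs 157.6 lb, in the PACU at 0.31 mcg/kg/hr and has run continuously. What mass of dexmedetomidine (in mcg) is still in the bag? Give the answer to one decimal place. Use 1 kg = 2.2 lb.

85.8 mcg

Weight = 157.6 lb ÷ 2.2 lb/kg = 71.63636 kg
Dose = 0.31 mcg/kg/hr × 71.63636 kg = 22.20727 mcg/hr
Concentration = 148 mcg ÷ 45 mL = 3.288889 mcg/mL
Rate = 22.20727 mcg/hr ÷ 3.288889 mcg/mL = 6.752211 mL/hr
Volume infused = 6.752211 mL/hr × 2.8 hr = 18.90619 mL
Volume remaining = 45 − 18.90619 = 26.09381 mL
Drug remaining = 26.09381 mL × 3.288889 mcg/mL = 85.81964 mcg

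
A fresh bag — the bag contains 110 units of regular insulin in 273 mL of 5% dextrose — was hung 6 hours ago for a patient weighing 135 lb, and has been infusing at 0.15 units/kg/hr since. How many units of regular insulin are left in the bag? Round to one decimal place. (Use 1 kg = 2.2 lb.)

Weight = 135 lb ÷ 2.2 lb/kg = 61.36364 kg
Dose = 0.15 units/kg/hr × 61.36364 kg = 9.204545 units/hr
Concentration = 110 units ÷ 273 mL = 0.4029304 units/mL
Rate = 9.204545 units/hr ÷ 0.4029304 units/mL = 22.84401 mL/hr
Volume infused = 22.84401 mL/hr × 6 hr = 137.064 mL
Volume remaining = 273 − 137.064 = 135.936 mL
Drug remaining = 135.936 mL × 0.4029304 units/mL = 54.77273 units

54.8 units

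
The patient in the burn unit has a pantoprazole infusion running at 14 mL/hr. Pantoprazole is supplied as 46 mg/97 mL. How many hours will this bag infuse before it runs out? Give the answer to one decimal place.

6.9 hours

Duration = 97 mL ÷ 14 mL/hr = 6.928571 hr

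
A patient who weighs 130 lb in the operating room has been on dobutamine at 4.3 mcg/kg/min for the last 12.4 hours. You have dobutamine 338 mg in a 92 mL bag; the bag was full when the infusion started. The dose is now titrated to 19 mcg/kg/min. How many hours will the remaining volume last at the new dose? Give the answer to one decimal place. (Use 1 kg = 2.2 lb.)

2.2 hours

Initial rate:
Weight = 130 lb ÷ 2.2 lb/kg = 59.09091 kg
Dose = 4.3 mcg/kg/min × 59.09091 kg = 254.0909 mcg/min
254.0909 mcg/min × 60 min/hr = 15245.45 mcg/hr
Concentration = 338 mg ÷ 92 mL = 3.673913 mg/mL = 3673.913 mcg/mL
Rate = 15245.45 mcg/hr ÷ 3673.913 mcg/mL = 4.14965 mL/hr
Volume infused so far = 4.14965 mL/hr × 12.4 hr = 51.45566 mL
Volume remaining = 92 − 51.45566 = 40.54434 mL
New rate:
Dose = 19 mcg/kg/min × 59.09091 kg = 1122.727 mcg/min
1122.727 mcg/min × 60 min/hr = 67363.64 mcg/hr
Rate = 67363.64 mcg/hr ÷ 3673.913 mcg/mL = 18.33566 mL/hr
Time remaining = 40.54434 mL ÷ 18.33566 mL/hr = 2.211228 hr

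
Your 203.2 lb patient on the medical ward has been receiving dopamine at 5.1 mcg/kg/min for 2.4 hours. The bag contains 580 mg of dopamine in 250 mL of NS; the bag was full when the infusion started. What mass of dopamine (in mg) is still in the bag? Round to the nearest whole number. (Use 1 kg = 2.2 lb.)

Weight = 203.2 lb ÷ 2.2 lb/kg = 92.36364 kg
Dose = 5.1 mcg/kg/min × 92.36364 kg = 471.0545 mcg/min
471.0545 mcg/min × 60 min/hr = 28263.27 mcg/hr
Concentration = 580 mg ÷ 250 mL = 2.32 mg/mL = 2320 mcg/mL
Rate = 28263.27 mcg/hr ÷ 2320 mcg/mL = 12.18245 mL/hr
Volume infused = 12.18245 mL/hr × 2.4 hr = 29.23787 mL
Volume remaining = 250 − 29.23787 = 220.7621 mL
Drug remaining = 220.7621 mL × 2320 mcg/mL = 512168.1 mcg = 512.1681 mg

512 mg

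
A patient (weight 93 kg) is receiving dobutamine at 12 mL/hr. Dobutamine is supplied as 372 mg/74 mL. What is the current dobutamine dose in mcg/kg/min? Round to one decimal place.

10.8 mcg/kg/min

Concentration = 372 mg ÷ 74 mL = 5.027027 mg/mL = 5027.027 mcg/mL
Drug rate = 12 mL/hr × 5027.027 mcg/mL = 60324.32 mcg/hr
60324.32 mcg/hr ÷ 60 min/hr = 1005.405 mcg/min
1005.405 mcg/min ÷ 93 kg = 10.81081 mcg/kg/min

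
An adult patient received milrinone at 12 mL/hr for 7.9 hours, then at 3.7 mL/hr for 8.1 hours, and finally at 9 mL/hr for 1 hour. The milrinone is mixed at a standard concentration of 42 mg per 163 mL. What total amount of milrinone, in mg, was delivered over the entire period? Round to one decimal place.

Concentration = 42 mg ÷ 163 mL = 0.2576687 mg/mL
Stage 1: 12 mL/hr × 7.9 hr = 94.8 mL → 94.8 mL × 0.2576687 mg/mL = 24.42699 mg
Stage 2: 3.7 mL/hr × 8.1 hr = 29.97 mL → 29.97 mL × 0.2576687 mg/mL = 7.722331 mg
Stage 3: 9 mL/hr × 1 hr = 9 mL → 9 mL × 0.2576687 mg/mL = 2.319018 mg
Total = 24.42699 + 7.722331 + 2.319018 = 34.46834 mg

34.5 mg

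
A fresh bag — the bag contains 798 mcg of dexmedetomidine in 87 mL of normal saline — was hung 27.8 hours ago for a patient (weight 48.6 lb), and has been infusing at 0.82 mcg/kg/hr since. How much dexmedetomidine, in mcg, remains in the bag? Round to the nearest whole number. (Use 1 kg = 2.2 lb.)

294 mcg

Weight = 48.6 lb ÷ 2.2 lb/kg = 22.09091 kg
Dose = 0.82 mcg/kg/hr × 22.09091 kg = 18.11455 mcg/hr
Concentration = 798 mcg ÷ 87 mL = 9.172414 mcg/mL
Rate = 18.11455 mcg/hr ÷ 9.172414 mcg/mL = 1.974894 mL/hr
Volume infused = 1.974894 mL/hr × 27.8 hr = 54.90205 mL
Volume remaining = 87 − 54.90205 = 32.09795 mL
Drug remaining = 32.09795 mL × 9.172414 mcg/mL = 294.4156 mcg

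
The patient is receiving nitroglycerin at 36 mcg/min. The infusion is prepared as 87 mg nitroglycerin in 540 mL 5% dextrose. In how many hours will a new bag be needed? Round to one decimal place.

40.3 hours

36 mcg/min × 60 min/hr = 2160 mcg/hr
Concentration = 87 mg ÷ 540 mL = 0.1611111 mg/mL = 161.1111 mcg/mL
Rate = 2160 mcg/hr ÷ 161.1111 mcg/mL = 13.4069 mL/hr
Duration = 540 mL ÷ 13.4069 mL/hr = 40.27778 hr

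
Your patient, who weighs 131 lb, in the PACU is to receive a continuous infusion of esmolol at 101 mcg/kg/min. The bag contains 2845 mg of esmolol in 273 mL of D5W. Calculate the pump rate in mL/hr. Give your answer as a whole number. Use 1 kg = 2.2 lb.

Weight = 131 lb ÷ 2.2 lb/kg = 59.54545 kg
Dose = 101 mcg/kg/min × 59.54545 kg = 6014.091 mcg/min
6014.091 mcg/min × 60 min/hr = 360845.5 mcg/hr
Concentration = 2845 mg ÷ 273 mL = 10.42125 mg/mL = 10421.25 mcg/mL
Rate = 360845.5 mcg/hr ÷ 10421.25 mcg/mL = 34.62594 mL/hr

35 mL/hr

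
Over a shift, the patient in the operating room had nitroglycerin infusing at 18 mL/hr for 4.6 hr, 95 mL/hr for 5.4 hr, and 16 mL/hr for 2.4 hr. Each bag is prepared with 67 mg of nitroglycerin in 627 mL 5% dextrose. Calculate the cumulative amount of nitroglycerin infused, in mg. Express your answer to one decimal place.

67.8 mg

Concentration = 67 mg ÷ 627 mL = 0.1068581 mg/mL
Stage 1: 18 mL/hr × 4.6 hr = 82.8 mL → 82.8 mL × 0.1068581 mg/mL = 8.847847 mg
Stage 2: 95 mL/hr × 5.4 hr = 513 mL → 513 mL × 0.1068581 mg/mL = 54.81818 mg
Stage 3: 16 mL/hr × 2.4 hr = 38.4 mL → 38.4 mL × 0.1068581 mg/mL = 4.103349 mg
Total = 8.847847 + 54.81818 + 4.103349 = 67.76938 mg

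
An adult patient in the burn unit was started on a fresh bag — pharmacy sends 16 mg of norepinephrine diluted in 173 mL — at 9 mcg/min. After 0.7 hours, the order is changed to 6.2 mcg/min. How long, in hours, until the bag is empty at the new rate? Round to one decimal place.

Initial rate:
9 mcg/min × 60 min/hr = 540 mcg/hr
Concentration = 16 mg ÷ 173 mL = 0.09248555 mg/mL = 92.48555 mcg/mL
Rate = 540 mcg/hr ÷ 92.48555 mcg/mL = 5.83875 mL/hr
Volume infused so far = 5.83875 mL/hr × 0.7 hr = 4.087125 mL
Volume remaining = 173 − 4.087125 = 168.9129 mL
New rate:
6.2 mcg/min × 60 min/hr = 372 mcg/hr
Rate = 372 mcg/hr ÷ 92.48555 mcg/mL = 4.02225 mL/hr
Time remaining = 168.9129 mL ÷ 4.02225 mL/hr = 41.99462 hr

42.0 hours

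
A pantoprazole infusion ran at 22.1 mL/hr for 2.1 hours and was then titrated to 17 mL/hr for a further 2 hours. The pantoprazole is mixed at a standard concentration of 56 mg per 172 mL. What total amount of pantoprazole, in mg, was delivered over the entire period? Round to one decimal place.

Concentration = 56 mg ÷ 172 mL = 0.3255814 mg/mL
Stage 1: 22.1 mL/hr × 2.1 hr = 46.41 mL → 46.41 mL × 0.3255814 mg/mL = 15.11023 mg
Stage 2: 17 mL/hr × 2 hr = 34 mL → 34 mL × 0.3255814 mg/mL = 11.06977 mg
Total = 15.11023 + 11.06977 = 26.18 mg

26.2 mg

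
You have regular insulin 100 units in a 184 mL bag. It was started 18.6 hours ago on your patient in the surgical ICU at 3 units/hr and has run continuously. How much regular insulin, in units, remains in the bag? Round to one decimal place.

44.2 units

Concentration = 100 units ÷ 184 mL = 0.5434783 units/mL
Rate = 3 units/hr ÷ 0.5434783 units/mL = 5.52 mL/hr
Volume infused = 5.52 mL/hr × 18.6 hr = 102.672 mL
Volume remaining = 184 − 102.672 = 81.328 mL
Drug remaining = 81.328 mL × 0.5434783 units/mL = 44.2 units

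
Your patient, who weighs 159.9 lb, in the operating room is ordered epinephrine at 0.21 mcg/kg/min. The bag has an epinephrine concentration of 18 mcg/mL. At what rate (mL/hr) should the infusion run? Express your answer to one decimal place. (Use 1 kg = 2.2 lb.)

Weight = 159.9 lb ÷ 2.2 lb/kg = 72.68182 kg
Dose = 0.21 mcg/kg/min × 72.68182 kg = 15.26318 mcg/min
15.26318 mcg/min × 60 min/hr = 915.7909 mcg/hr
Rate = 915.7909 mcg/hr ÷ 18 mcg/mL = 50.87727 mL/hr

50.9 mL/hr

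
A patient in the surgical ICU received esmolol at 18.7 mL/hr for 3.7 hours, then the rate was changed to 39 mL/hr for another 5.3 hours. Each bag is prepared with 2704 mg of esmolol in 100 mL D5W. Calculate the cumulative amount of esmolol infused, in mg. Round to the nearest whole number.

7460 mg

Concentration = 2704 mg ÷ 100 mL = 27.04 mg/mL
Stage 1: 18.7 mL/hr × 3.7 hr = 69.19 mL → 69.19 mL × 27.04 mg/mL = 1870.898 mg
Stage 2: 39 mL/hr × 5.3 hr = 206.7 mL → 206.7 mL × 27.04 mg/mL = 5589.168 mg
Total = 1870.898 + 5589.168 = 7460.066 mg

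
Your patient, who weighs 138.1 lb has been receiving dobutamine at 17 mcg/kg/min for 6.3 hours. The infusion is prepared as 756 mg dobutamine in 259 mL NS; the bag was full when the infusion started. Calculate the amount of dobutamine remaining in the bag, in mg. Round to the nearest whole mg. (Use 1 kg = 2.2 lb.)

Weight = 138.1 lb ÷ 2.2 lb/kg = 62.77273 kg
Dose = 17 mcg/kg/min × 62.77273 kg = 1067.136 mcg/min
1067.136 mcg/min × 60 min/hr = 64028.18 mcg/hr
Concentration = 756 mg ÷ 259 mL = 2.918919 mg/mL = 2918.919 mcg/mL
Rate = 64028.18 mcg/hr ÷ 2918.919 mcg/mL = 21.93558 mL/hr
Volume infused = 21.93558 mL/hr × 6.3 hr = 138.1942 mL
Volume remaining = 259 − 138.1942 = 120.8058 mL
Drug remaining = 120.8058 mL × 2918.919 mcg/mL = 352622.5 mcg = 352.6225 mg

353 mg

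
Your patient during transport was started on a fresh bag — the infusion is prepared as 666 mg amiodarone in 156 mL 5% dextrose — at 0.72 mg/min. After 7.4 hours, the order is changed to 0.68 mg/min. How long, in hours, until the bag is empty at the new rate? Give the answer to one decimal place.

Initial rate:
0.72 mg/min × 60 min/hr = 43.2 mg/hr
Concentration = 666 mg ÷ 156 mL = 4.269231 mg/mL
Rate = 43.2 mg/hr ÷ 4.269231 mg/mL = 10.11892 mL/hr
Volume infused so far = 10.11892 mL/hr × 7.4 hr = 74.88 mL
Volume remaining = 156 − 74.88 = 81.12 mL
New rate:
0.68 mg/min × 60 min/hr = 40.8 mg/hr
Rate = 40.8 mg/hr ÷ 4.269231 mg/mL = 9.556757 mL/hr
Time remaining = 81.12 mL ÷ 9.556757 mL/hr = 8.488235 hr

8.5 hours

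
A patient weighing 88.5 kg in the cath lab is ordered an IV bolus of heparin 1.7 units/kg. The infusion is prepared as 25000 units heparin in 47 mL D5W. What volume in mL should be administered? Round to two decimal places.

Dose = 1.7 units/kg × 88.5 kg = 150.45 units
Concentration = 25000 units ÷ 47 mL = 531.9149 units/mL
Volume = 150.45 units ÷ 531.9149 units/mL = 0.282846 mL

0.28 mL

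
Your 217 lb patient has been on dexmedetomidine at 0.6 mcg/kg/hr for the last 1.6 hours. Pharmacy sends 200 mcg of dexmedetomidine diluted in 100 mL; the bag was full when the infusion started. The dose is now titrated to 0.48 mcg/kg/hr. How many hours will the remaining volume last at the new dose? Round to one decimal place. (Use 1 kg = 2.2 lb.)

Initial rate:
Weight = 217 lb ÷ 2.2 lb/kg = 98.63636 kg
Dose = 0.6 mcg/kg/hr × 98.63636 kg = 59.18182 mcg/hr
Concentration = 200 mcg ÷ 100 mL = 2 mcg/mL
Rate = 59.18182 mcg/hr ÷ 2 mcg/mL = 29.59091 mL/hr
Volume infused so far = 29.59091 mL/hr × 1.6 hr = 47.34545 mL
Volume remaining = 100 − 47.34545 = 52.65455 mL
New rate:
Dose = 0.48 mcg/kg/hr × 98.63636 kg = 47.34545 mcg/hr
Rate = 47.34545 mcg/hr ÷ 2 mcg/mL = 23.67273 mL/hr
Time remaining = 52.65455 mL ÷ 23.67273 mL/hr = 2.22427 hr

2.2 hours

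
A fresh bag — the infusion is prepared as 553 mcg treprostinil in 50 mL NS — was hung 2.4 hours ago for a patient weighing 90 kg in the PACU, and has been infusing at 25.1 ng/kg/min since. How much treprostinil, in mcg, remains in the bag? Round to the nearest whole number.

Dose = 25.1 ng/kg/min × 90 kg = 2259 ng/min
2259 ng/min × 60 min/hr = 135540 ng/hr
Concentration = 553 mcg ÷ 50 mL = 11.06 mcg/mL = 11060 ng/mL
Rate = 135540 ng/hr ÷ 11060 ng/mL = 12.25497 mL/hr
Volume infused = 12.25497 mL/hr × 2.4 hr = 29.41193 mL
Volume remaining = 50 − 29.41193 = 20.58807 mL
Drug remaining = 20.58807 mL × 11060 ng/mL = 227704 ng = 227.704 mcg

228 mcg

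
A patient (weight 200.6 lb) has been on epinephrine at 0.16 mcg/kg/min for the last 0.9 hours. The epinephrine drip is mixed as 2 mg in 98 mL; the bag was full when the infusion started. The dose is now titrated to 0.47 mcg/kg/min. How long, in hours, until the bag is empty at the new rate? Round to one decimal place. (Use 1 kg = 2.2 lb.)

Initial rate:
Weight = 200.6 lb ÷ 2.2 lb/kg = 91.18182 kg
Dose = 0.16 mcg/kg/min × 91.18182 kg = 14.58909 mcg/min
14.58909 mcg/min × 60 min/hr = 875.3455 mcg/hr
Concentration = 2 mg ÷ 98 mL = 0.02040816 mg/mL = 20.40816 mcg/mL
Rate = 875.3455 mcg/hr ÷ 20.40816 mcg/mL = 42.89193 mL/hr
Volume infused so far = 42.89193 mL/hr × 0.9 hr = 38.60273 mL
Volume remaining = 98 − 38.60273 = 59.39727 mL
New rate:
Dose = 0.47 mcg/kg/min × 91.18182 kg = 42.85545 mcg/min
42.85545 mcg/min × 60 min/hr = 2571.327 mcg/hr
Rate = 2571.327 mcg/hr ÷ 20.40816 mcg/mL = 125.995 mL/hr
Time remaining = 59.39727 mL ÷ 125.995 mL/hr = 0.4714254 hr

0.5 hours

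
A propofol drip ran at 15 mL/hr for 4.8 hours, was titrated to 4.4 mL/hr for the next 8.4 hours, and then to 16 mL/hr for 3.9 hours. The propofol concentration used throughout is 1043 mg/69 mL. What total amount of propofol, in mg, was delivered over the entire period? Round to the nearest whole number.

2590 mg

Concentration = 1043 mg ÷ 69 mL = 15.11594 mg/mL
Stage 1: 15 mL/hr × 4.8 hr = 72 mL → 72 mL × 15.11594 mg/mL = 1088.348 mg
Stage 2: 4.4 mL/hr × 8.4 hr = 36.96 mL → 36.96 mL × 15.11594 mg/mL = 558.6852 mg
Stage 3: 16 mL/hr × 3.9 hr = 62.4 mL → 62.4 mL × 15.11594 mg/mL = 943.2348 mg
Total = 1088.348 + 558.6852 + 943.2348 = 2590.268 mg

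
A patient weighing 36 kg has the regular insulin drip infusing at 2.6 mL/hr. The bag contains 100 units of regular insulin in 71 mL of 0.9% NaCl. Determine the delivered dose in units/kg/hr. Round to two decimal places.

0.10 units/kg/hr

Concentration = 100 units ÷ 71 mL = 1.408451 units/mL
Drug rate = 2.6 mL/hr × 1.408451 units/mL = 3.661972 units/hr
3.661972 units/hr ÷ 36 kg = 0.1017214 units/kg/hr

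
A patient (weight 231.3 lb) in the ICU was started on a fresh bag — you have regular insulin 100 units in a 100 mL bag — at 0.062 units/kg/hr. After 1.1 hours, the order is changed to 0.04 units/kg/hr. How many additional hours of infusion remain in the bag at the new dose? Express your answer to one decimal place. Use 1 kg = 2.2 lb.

Initial rate:
Weight = 231.3 lb ÷ 2.2 lb/kg = 105.1364 kg
Dose = 0.062 units/kg/hr × 105.1364 kg = 6.518455 units/hr
Concentration = 100 units ÷ 100 mL = 1 units/mL
Rate = 6.518455 units/hr ÷ 1 units/mL = 6.518455 mL/hr
Volume infused so far = 6.518455 mL/hr × 1.1 hr = 7.1703 mL
Volume remaining = 100 − 7.1703 = 92.8297 mL
New rate:
Dose = 0.04 units/kg/hr × 105.1364 kg = 4.205455 units/hr
Rate = 4.205455 units/hr ÷ 1 units/mL = 4.205455 mL/hr
Time remaining = 92.8297 mL ÷ 4.205455 mL/hr = 22.07364 hr

22.1 hours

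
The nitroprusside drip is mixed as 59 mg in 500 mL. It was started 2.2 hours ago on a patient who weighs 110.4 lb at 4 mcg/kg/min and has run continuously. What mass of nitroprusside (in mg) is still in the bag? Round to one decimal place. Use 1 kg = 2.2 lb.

32.5 mg

Weight = 110.4 lb ÷ 2.2 lb/kg = 50.18182 kg
Dose = 4 mcg/kg/min × 50.18182 kg = 200.7273 mcg/min
200.7273 mcg/min × 60 min/hr = 12043.64 mcg/hr
Concentration = 59 mg ÷ 500 mL = 0.118 mg/mL = 118 mcg/mL
Rate = 12043.64 mcg/hr ÷ 118 mcg/mL = 102.0647 mL/hr
Volume infused = 102.0647 mL/hr × 2.2 hr = 224.5424 mL
Volume remaining = 500 − 224.5424 = 275.4576 mL
Drug remaining = 275.4576 mL × 118 mcg/mL = 32504 mcg = 32.504 mg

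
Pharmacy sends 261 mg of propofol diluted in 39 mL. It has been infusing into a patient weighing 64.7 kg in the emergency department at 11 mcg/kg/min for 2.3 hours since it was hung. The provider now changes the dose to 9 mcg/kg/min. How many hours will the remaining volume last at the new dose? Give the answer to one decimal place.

4.7 hours

Initial rate:
Dose = 11 mcg/kg/min × 64.7 kg = 711.7 mcg/min
711.7 mcg/min × 60 min/hr = 42702 mcg/hr
Concentration = 261 mg ÷ 39 mL = 6.692308 mg/mL = 6692.308 mcg/mL
Rate = 42702 mcg/hr ÷ 6692.308 mcg/mL = 6.380759 mL/hr
Volume infused so far = 6.380759 mL/hr × 2.3 hr = 14.67574 mL
Volume remaining = 39 − 14.67574 = 24.32426 mL
New rate:
Dose = 9 mcg/kg/min × 64.7 kg = 582.3 mcg/min
582.3 mcg/min × 60 min/hr = 34938 mcg/hr
Rate = 34938 mcg/hr ÷ 6692.308 mcg/mL = 5.220621 mL/hr
Time remaining = 24.32426 mL ÷ 5.220621 mL/hr = 4.659265 hr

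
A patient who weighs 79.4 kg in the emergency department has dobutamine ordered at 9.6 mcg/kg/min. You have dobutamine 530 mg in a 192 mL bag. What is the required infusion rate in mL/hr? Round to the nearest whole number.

17 mL/hr

Dose = 9.6 mcg/kg/min × 79.4 kg = 762.24 mcg/min
762.24 mcg/min × 60 min/hr = 45734.4 mcg/hr
Concentration = 530 mg ÷ 192 mL = 2.760417 mg/mL = 2760.417 mcg/mL
Rate = 45734.4 mcg/hr ÷ 2760.417 mcg/mL = 16.56793 mL/hr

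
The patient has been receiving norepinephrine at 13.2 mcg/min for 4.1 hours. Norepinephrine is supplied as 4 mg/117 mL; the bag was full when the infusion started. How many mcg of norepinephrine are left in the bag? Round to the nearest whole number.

13.2 mcg/min × 60 min/hr = 792 mcg/hr
Concentration = 4 mg ÷ 117 mL = 0.03418803 mg/mL = 34.18803 mcg/mL
Rate = 792 mcg/hr ÷ 34.18803 mcg/mL = 23.166 mL/hr
Volume infused = 23.166 mL/hr × 4.1 hr = 94.9806 mL
Volume remaining = 117 − 94.9806 = 22.0194 mL
Drug remaining = 22.0194 mL × 34.18803 mcg/mL = 752.8 mcg

753 mcg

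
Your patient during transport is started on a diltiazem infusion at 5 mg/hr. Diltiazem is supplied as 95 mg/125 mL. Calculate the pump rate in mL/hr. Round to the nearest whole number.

Concentration = 95 mg ÷ 125 mL = 0.76 mg/mL
Rate = 5 mg/hr ÷ 0.76 mg/mL = 6.578947 mL/hr

7 mL/hr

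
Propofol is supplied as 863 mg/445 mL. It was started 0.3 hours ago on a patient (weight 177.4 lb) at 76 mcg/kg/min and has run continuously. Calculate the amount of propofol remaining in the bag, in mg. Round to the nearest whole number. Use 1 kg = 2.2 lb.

Weight = 177.4 lb ÷ 2.2 lb/kg = 80.63636 kg
Dose = 76 mcg/kg/min × 80.63636 kg = 6128.364 mcg/min
6128.364 mcg/min × 60 min/hr = 367701.8 mcg/hr
Concentration = 863 mg ÷ 445 mL = 1.939326 mg/mL = 1939.326 mcg/mL
Rate = 367701.8 mcg/hr ÷ 1939.326 mcg/mL = 189.6029 mL/hr
Volume infused = 189.6029 mL/hr × 0.3 hr = 56.88087 mL
Volume remaining = 445 − 56.88087 = 388.1191 mL
Drug remaining = 388.1191 mL × 1939.326 mcg/mL = 752689.5 mcg = 752.6895 mg

753 mg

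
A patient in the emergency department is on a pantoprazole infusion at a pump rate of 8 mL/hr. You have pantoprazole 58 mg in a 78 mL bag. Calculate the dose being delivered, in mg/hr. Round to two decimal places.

Concentration = 58 mg ÷ 78 mL = 0.7435897 mg/mL
Drug rate = 8 mL/hr × 0.7435897 mg/mL = 5.948718 mg/hr

5.95 mg/hr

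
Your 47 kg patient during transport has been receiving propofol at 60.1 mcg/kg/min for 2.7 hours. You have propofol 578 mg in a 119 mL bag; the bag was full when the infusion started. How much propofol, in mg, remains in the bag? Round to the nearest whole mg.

120 mg

Dose = 60.1 mcg/kg/min × 47 kg = 2824.7 mcg/min
2824.7 mcg/min × 60 min/hr = 169482 mcg/hr
Concentration = 578 mg ÷ 119 mL = 4.857143 mg/mL = 4857.143 mcg/mL
Rate = 169482 mcg/hr ÷ 4857.143 mcg/mL = 34.89335 mL/hr
Volume infused = 34.89335 mL/hr × 2.7 hr = 94.21205 mL
Volume remaining = 119 − 94.21205 = 24.78795 mL
Drug remaining = 24.78795 mL × 4857.143 mcg/mL = 120398.6 mcg = 120.3986 mg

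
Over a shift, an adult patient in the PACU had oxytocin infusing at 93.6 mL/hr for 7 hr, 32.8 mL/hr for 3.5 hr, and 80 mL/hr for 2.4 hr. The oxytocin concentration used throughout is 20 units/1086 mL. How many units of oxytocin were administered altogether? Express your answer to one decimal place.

Concentration = 20 units ÷ 1086 mL = 0.01841621 units/mL
Stage 1: 93.6 mL/hr × 7 hr = 655.2 mL → 655.2 mL × 0.01841621 units/mL = 12.0663 units
Stage 2: 32.8 mL/hr × 3.5 hr = 114.8 mL → 114.8 mL × 0.01841621 units/mL = 2.11418 units
Stage 3: 80 mL/hr × 2.4 hr = 192 mL → 192 mL × 0.01841621 units/mL = 3.535912 units
Total = 12.0663 + 2.11418 + 3.535912 = 17.71639 units

17.7 units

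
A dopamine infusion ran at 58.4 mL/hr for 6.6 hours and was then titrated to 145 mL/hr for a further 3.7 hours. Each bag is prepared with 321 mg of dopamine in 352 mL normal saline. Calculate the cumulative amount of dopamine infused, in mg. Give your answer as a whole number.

841 mg

Concentration = 321 mg ÷ 352 mL = 0.9119318 mg/mL
Stage 1: 58.4 mL/hr × 6.6 hr = 385.44 mL → 385.44 mL × 0.9119318 mg/mL = 351.495 mg
Stage 2: 145 mL/hr × 3.7 hr = 536.5 mL → 536.5 mL × 0.9119318 mg/mL = 489.2514 mg
Total = 351.495 + 489.2514 = 840.7464 mg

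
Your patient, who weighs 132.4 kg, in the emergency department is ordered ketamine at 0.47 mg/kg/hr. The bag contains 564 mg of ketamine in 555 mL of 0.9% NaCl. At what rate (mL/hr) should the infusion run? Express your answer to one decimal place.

61.2 mL/hr

Dose = 0.47 mg/kg/hr × 132.4 kg = 62.228 mg/hr
Concentration = 564 mg ÷ 555 mL = 1.016216 mg/mL
Rate = 62.228 mg/hr ÷ 1.016216 mg/mL = 61.235 mL/hr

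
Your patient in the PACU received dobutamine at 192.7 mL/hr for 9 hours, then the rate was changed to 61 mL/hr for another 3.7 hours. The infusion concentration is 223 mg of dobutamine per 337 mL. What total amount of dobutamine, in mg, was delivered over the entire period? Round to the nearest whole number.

1297 mg

Concentration = 223 mg ÷ 337 mL = 0.6617211 mg/mL
Stage 1: 192.7 mL/hr × 9 hr = 1734.3 mL → 1734.3 mL × 0.6617211 mg/mL = 1147.623 mg
Stage 2: 61 mL/hr × 3.7 hr = 225.7 mL → 225.7 mL × 0.6617211 mg/mL = 149.3504 mg
Total = 1147.623 + 149.3504 = 1296.973 mg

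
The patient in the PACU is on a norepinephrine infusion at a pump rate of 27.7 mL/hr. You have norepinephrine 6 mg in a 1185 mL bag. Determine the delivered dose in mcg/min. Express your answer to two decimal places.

Concentration = 6 mg ÷ 1185 mL = 0.005063291 mg/mL = 5.063291 mcg/mL
Drug rate = 27.7 mL/hr × 5.063291 mcg/mL = 140.2532 mcg/hr
140.2532 mcg/hr ÷ 60 min/hr = 2.337553 mcg/min

2.34 mcg/min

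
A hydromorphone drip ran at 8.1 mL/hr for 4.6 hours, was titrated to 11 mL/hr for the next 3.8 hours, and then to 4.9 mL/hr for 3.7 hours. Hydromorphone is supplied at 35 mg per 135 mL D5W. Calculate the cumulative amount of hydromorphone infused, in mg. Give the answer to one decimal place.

25.2 mg

Concentration = 35 mg ÷ 135 mL = 0.2592593 mg/mL
Stage 1: 8.1 mL/hr × 4.6 hr = 37.26 mL → 37.26 mL × 0.2592593 mg/mL = 9.66 mg
Stage 2: 11 mL/hr × 3.8 hr = 41.8 mL → 41.8 mL × 0.2592593 mg/mL = 10.83704 mg
Stage 3: 4.9 mL/hr × 3.7 hr = 18.13 mL → 18.13 mL × 0.2592593 mg/mL = 4.70037 mg
Total = 9.66 + 10.83704 + 4.70037 = 25.19741 mg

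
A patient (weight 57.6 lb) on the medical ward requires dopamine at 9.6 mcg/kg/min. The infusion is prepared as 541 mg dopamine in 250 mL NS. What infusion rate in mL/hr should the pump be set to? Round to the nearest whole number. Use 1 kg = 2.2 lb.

7 mL/hr

Weight = 57.6 lb ÷ 2.2 lb/kg = 26.18182 kg
Dose = 9.6 mcg/kg/min × 26.18182 kg = 251.3455 mcg/min
251.3455 mcg/min × 60 min/hr = 15080.73 mcg/hr
Concentration = 541 mg ÷ 250 mL = 2.164 mg/mL = 2164 mcg/mL
Rate = 15080.73 mcg/hr ÷ 2164 mcg/mL = 6.968913 mL/hr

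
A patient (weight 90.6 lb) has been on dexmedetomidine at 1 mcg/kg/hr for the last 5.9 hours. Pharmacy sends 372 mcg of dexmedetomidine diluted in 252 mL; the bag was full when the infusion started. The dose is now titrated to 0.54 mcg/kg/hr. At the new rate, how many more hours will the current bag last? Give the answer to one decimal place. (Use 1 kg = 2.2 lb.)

Initial rate:
Weight = 90.6 lb ÷ 2.2 lb/kg = 41.18182 kg
Dose = 1 mcg/kg/hr × 41.18182 kg = 41.18182 mcg/hr
Concentration = 372 mcg ÷ 252 mL = 1.47619 mcg/mL
Rate = 41.18182 mcg/hr ÷ 1.47619 mcg/mL = 27.89736 mL/hr
Volume infused so far = 27.89736 mL/hr × 5.9 hr = 164.5944 mL
Volume remaining = 252 − 164.5944 = 87.40557 mL
New rate:
Dose = 0.54 mcg/kg/hr × 41.18182 kg = 22.23818 mcg/hr
Rate = 22.23818 mcg/hr ÷ 1.47619 mcg/mL = 15.06457 mL/hr
Time remaining = 87.40557 mL ÷ 15.06457 mL/hr = 5.80206 hr

5.8 hours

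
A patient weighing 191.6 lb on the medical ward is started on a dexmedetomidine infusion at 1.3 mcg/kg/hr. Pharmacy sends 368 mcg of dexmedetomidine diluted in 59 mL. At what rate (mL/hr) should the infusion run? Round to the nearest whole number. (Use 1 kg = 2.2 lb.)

Weight = 191.6 lb ÷ 2.2 lb/kg = 87.09091 kg
Dose = 1.3 mcg/kg/hr × 87.09091 kg = 113.2182 mcg/hr
Concentration = 368 mcg ÷ 59 mL = 6.237288 mcg/mL
Rate = 113.2182 mcg/hr ÷ 6.237288 mcg/mL = 18.15183 mL/hr

18 mL/hr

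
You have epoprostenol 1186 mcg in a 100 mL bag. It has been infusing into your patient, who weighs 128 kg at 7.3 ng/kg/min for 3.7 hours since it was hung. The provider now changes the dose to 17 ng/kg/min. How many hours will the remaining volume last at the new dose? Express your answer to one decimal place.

7.5 hours

Initial rate:
Dose = 7.3 ng/kg/min × 128 kg = 934.4 ng/min
934.4 ng/min × 60 min/hr = 56064 ng/hr
Concentration = 1186 mcg ÷ 100 mL = 11.86 mcg/mL = 11860 ng/mL
Rate = 56064 ng/hr ÷ 11860 ng/mL = 4.72715 mL/hr
Volume infused so far = 4.72715 mL/hr × 3.7 hr = 17.49046 mL
Volume remaining = 100 − 17.49046 = 82.50954 mL
New rate:
Dose = 17 ng/kg/min × 128 kg = 2176 ng/min
2176 ng/min × 60 min/hr = 130560 ng/hr
Rate = 130560 ng/hr ÷ 11860 ng/mL = 11.00843 mL/hr
Time remaining = 82.50954 mL ÷ 11.00843 mL/hr = 7.495123 hr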